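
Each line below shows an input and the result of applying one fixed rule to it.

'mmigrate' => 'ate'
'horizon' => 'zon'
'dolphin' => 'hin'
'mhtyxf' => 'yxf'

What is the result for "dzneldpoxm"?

oxm

What's happening: keep only the last 3 characters.
So "dzneldpoxm" becomes "oxm".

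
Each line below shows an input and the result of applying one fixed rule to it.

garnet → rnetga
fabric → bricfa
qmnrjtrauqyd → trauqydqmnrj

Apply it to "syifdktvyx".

What's happening: move the last character to the front, then swap the front and back halves of the string.
Applying both steps to "syifdktvyx": "xsyifdktvy", then "dktvyxsyif".

dktvyxsyif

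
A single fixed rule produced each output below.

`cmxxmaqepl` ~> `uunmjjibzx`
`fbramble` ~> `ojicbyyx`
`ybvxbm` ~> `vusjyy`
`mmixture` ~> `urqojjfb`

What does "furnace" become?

The transformation: sort the characters into reverse alphabetical order, then shift every letter 3 places backward in the alphabet (wrapping around).
Starting from "furnace": after the first operation, "urnfeca"; after the second, "rokcbzx".

rokcbzx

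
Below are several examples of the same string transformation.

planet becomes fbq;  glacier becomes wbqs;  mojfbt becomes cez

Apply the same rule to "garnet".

Each output is the input with this applied: shift every letter 10 places backward in the alphabet (wrapping around), then delete the last 3 characters.
For "garnet", step one produces "wqhduj"; step two turns that into "wqh".

wqh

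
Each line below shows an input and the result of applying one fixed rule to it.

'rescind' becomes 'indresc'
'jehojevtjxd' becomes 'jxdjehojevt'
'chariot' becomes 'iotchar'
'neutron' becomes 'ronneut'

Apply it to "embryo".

The transformation: move the last 3 characters to the front (rotate right by 3).
On "embryo" that produces "ryoemb".

ryoemb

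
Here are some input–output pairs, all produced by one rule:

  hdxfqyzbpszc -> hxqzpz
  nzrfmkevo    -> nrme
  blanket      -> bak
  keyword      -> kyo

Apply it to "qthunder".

The rule is to delete the last character, then keep every other character starting from the first (positions 1st, 3rd, 5th, ...).
"qthunder" → "qthunde" → "qhne".

qhne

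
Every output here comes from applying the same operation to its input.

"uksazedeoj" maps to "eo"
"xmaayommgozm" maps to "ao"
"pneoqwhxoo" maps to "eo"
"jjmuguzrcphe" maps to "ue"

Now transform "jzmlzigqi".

Rule — keep one character in every 3, starting at position 3 (positions 3rd, 6th, 9th, ...), then keep only the vowels.
"jzmlzigqi" → "mii" → "ii".

ii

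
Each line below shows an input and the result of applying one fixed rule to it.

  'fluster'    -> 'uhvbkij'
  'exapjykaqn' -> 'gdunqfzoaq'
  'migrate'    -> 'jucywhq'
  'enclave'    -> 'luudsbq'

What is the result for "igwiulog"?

Rule — move the last 2 characters to the front (rotate right by 2), then shift every letter 10 places backward in the alphabet (wrapping around).
"igwiulog" → "ogigwiul" → "ewywmykb".

ewywmykb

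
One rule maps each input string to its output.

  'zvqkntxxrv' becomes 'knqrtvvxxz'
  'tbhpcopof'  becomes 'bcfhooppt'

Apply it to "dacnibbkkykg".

The rule is to sort the characters into alphabetical order.
On "dacnibbkkykg" that produces "abbcdgikkkny".

abbcdgikkkny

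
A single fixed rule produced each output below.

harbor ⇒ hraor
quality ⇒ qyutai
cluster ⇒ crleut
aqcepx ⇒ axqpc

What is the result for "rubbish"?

The rule is to take characters alternately from the front and the back (1st, last, 2nd, 2nd-last, ...), then delete the last character.
"rubbish" → "rhusbib" → "rhusbi".

rhusbi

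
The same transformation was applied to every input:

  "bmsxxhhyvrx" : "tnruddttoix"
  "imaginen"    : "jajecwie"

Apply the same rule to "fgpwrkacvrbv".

rxnrywgnslcb

Rule — shift every letter 4 places backward in the alphabet (wrapping around), then reverse the string.
Working it through for "fgpwrkacvrbv": intermediate "bclsngwyrnxr", final "rxnrywgnslcb".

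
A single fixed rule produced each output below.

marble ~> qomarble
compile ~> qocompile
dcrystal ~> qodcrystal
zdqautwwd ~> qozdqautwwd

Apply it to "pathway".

Looking at the pairs, the operation is to prepend "qo".
So "pathway" becomes "qopathway".

qopathway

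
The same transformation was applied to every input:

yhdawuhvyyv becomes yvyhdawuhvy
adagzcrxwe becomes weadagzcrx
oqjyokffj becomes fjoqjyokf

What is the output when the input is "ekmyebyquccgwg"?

Each output is the input with this applied: move the last 2 characters to the front (rotate right by 2).
Applying that to "ekmyebyquccgwg" gives "wgekmyebyquccg".

wgekmyebyquccg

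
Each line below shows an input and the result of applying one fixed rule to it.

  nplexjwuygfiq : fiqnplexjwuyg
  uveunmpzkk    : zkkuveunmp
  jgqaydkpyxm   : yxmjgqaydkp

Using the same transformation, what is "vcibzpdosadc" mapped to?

What's happening: move the last 3 characters to the front (rotate right by 3).
On "vcibzpdosadc" that produces "adcvcibzpdos".

adcvcibzpdos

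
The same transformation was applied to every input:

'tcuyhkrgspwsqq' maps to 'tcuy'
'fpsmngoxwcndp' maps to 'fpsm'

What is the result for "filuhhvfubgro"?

Each output is the input with this applied: keep only the first 4 characters.
So "filuhhvfubgro" becomes "filu".

filu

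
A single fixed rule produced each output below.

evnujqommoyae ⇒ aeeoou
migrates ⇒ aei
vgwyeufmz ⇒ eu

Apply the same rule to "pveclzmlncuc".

What's happening: sort the characters into alphabetical order, then keep only the vowels.
So "pveclzmlncuc" becomes "eu".

eu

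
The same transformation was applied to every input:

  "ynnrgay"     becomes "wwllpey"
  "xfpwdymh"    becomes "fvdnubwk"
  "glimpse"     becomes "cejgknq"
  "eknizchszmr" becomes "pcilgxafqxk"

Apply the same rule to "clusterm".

kajsqrcp

Each output is the input with this applied: move the last character to the front, then shift every letter 2 places backward in the alphabet (wrapping around).
For "clusterm", step one produces "mcluster"; step two turns that into "kajsqrcp".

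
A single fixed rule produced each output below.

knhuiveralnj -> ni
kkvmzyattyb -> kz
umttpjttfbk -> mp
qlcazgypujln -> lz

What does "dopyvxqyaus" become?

ov

Looking at the pairs, the operation is to keep one character in every 3, starting at position 2 (positions 2nd, 5th, 8th, ...), then delete the last 2 characters.
On "dopyvxqyaus" that produces "ov".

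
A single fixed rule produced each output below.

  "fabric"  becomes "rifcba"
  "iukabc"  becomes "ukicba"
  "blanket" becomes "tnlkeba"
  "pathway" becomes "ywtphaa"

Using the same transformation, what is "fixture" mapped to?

xutrife

The rule is to sort the characters into reverse alphabetical order.
So "fixture" becomes "xutrife".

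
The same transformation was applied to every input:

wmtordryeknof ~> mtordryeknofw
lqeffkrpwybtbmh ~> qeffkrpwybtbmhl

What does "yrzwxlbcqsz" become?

Rule — move the first character to the end.
"yrzwxlbcqsz" → "rzwxlbcqszy".

rzwxlbcqszy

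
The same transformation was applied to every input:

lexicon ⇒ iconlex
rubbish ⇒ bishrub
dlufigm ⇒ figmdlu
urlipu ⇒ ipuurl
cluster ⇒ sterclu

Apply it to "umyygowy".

The rule is to move the first 3 characters to the end (rotate left by 3).
Applying that to "umyygowy" gives "ygowyumy".

ygowyumy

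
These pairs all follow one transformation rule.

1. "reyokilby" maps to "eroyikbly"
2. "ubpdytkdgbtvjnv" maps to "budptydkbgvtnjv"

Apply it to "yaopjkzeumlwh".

The transformation: swap each adjacent pair of characters (1↔2, 3↔4, ...).
So "yaopjkzeumlwh" becomes "aypokjezmuwlh".

aypokjezmuwlh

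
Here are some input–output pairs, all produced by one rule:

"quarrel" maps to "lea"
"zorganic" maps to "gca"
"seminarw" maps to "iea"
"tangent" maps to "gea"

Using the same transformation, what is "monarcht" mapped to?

In each case the input is transformed by: sort the characters into reverse alphabetical order, then keep only the last 3 characters.
Working it through for "monarcht": intermediate "tronmhca", final "hca".

hca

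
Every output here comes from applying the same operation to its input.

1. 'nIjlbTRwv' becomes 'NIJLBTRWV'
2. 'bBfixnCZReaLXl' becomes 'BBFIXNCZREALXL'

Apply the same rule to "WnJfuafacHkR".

WNJFUAFACHKR

Each output is the input with this applied: convert every letter to uppercase.
Doing the same to "WnJfuafacHkR": "WNJFUAFACHKR".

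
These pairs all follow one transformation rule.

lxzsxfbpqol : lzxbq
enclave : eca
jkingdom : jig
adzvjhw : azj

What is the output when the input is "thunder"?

The transformation: delete the last 2 characters, then keep every other character starting from the first (positions 1st, 3rd, 5th, ...).
Starting from "thunder": after the first operation, "thund"; after the second, "tud".

tud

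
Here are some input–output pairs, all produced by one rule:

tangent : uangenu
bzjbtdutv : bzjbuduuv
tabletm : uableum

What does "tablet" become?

uableu

In each case the input is transformed by: replace every "t" with "u".
On "tablet" that produces "uableu".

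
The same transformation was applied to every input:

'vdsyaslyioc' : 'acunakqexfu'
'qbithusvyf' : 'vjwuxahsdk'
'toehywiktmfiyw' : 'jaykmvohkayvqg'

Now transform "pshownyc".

What's happening: shift every letter 2 places forward in the alphabet (wrapping around), then move the first 3 characters to the end (rotate left by 3).
On "pshownyc": the first step gives "rujqypae", and the second then gives "qypaeruj".
(Check on "qbithusvyf": → "sdkvjwuxah" → "vjwuxahsdk" ✓)

qypaeruj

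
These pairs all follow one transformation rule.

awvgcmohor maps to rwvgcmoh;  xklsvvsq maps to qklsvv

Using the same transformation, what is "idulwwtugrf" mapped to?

fdulwwtug

The transformation: swap the first and last characters, then delete the last 2 characters.
Doing the same to "idulwwtugrf": "fdulwwtug".
(Check on "xklsvvsq": → "qklsvvsx" → "qklsvv" ✓)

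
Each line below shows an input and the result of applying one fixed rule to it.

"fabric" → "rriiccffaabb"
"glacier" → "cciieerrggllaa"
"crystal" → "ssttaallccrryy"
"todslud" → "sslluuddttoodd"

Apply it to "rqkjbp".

jjbbpprrqqkk

Each output is the input with this applied: move the first 3 characters to the end (rotate left by 3), then double every character.
Starting from "rqkjbp": after the first operation, "jbprqk"; after the second, "jjbbpprrqqkk".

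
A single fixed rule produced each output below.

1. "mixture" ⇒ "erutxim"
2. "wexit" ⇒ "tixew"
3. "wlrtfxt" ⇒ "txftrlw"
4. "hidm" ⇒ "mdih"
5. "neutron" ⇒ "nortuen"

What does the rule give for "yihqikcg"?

gckiqhiy

The rule is to reverse the string.
"yihqikcg" → "gckiqhiy".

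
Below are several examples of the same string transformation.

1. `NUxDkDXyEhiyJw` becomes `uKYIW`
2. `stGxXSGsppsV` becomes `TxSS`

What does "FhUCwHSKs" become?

The transformation: keep one character in every 3, starting at position 2 (positions 2nd, 5th, 8th, ...), then flip the case of every letter.
So "FhUCwHSKs" becomes "HWk".

HWk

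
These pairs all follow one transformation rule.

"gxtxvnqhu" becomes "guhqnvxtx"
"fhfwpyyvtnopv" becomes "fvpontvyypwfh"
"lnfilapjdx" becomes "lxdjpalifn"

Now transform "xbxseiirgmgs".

Each output is the input with this applied: reverse the string, then move the last character to the front.
So "xbxseiirgmgs" becomes "xsgmgriiesxb".

xsgmgriiesxb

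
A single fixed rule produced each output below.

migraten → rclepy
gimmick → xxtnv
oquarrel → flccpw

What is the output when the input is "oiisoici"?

tdztnt

The pattern: delete the first 2 characters, then shift every letter 11 places forward in the alphabet (wrapping around).
Starting from "oiisoici": after the first operation, "isoici"; after the second, "tdztnt".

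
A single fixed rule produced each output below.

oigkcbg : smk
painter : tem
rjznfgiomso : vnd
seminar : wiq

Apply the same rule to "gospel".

ksw

The rule is to shift every letter 4 places forward in the alphabet (wrapping around), then keep only the first 3 characters.
Doing the same to "gospel": "ksw".
(Check on "rjznfgiomso": → "vndrjkmsqws" → "vnd" ✓)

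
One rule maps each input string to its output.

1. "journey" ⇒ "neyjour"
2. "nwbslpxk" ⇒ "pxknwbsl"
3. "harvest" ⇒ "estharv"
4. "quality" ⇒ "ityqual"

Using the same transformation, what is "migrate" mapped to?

The rule is to move the last 3 characters to the front (rotate right by 3).
Doing the same to "migrate": "atemigr".

atemigr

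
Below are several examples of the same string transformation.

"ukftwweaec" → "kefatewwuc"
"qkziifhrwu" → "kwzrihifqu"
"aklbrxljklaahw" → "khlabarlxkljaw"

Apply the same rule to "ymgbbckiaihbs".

mbghbibacikys

The transformation: take characters alternately from the front and the back (1st, last, 2nd, 2nd-last, ...), then move the first 2 characters to the end (rotate left by 2).
For "ymgbbckiaihbs", step one produces "ysmbghbibacik"; step two turns that into "mbghbibacikys".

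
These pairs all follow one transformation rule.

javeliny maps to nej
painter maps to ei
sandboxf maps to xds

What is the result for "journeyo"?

Each output is the input with this applied: reverse the string, then keep one character in every 3, starting at position 2 (positions 2nd, 5th, 8th, ...).
On "journeyo": the first step gives "oyenruoj", and the second then gives "yrj".

yrj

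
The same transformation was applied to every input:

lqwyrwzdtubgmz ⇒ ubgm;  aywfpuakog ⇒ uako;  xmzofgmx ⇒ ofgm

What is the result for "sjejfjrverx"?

rver

The pattern: move the last character to the front, then keep only the last 4 characters.
"sjejfjrverx" → "rver".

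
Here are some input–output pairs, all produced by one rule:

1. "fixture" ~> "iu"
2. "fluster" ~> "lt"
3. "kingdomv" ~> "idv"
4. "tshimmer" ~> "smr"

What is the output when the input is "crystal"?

rt

In each case the input is transformed by: keep one character in every 3, starting at position 2 (positions 2nd, 5th, 8th, ...).
On "crystal" that produces "rt".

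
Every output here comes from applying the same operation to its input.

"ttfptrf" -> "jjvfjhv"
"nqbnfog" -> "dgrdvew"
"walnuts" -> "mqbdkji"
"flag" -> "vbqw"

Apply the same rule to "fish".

vyix

In each case the input is transformed by: shift every letter 10 places backward in the alphabet (wrapping around).
Applying that to "fish" gives "vyix".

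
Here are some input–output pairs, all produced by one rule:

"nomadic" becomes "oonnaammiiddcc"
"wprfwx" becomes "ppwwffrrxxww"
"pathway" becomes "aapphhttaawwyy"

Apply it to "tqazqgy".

The rule is to swap each adjacent pair of characters (1↔2, 3↔4, ...), then double every character.
Starting from "tqazqgy": after the first operation, "qtzagqy"; after the second, "qqttzzaaggqqyy".

qqttzzaaggqqyy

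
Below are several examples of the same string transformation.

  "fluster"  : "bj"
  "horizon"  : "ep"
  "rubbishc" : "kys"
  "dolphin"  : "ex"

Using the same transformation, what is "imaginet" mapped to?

cyj

Looking at the pairs, the operation is to shift every letter 10 places backward in the alphabet (wrapping around), then keep one character in every 3, starting at position 2 (positions 2nd, 5th, 8th, ...).
On "imaginet": the first step gives "ycqwyduj", and the second then gives "cyj".
(Check on "fluster": → "vbkijuh" → "bj" ✓)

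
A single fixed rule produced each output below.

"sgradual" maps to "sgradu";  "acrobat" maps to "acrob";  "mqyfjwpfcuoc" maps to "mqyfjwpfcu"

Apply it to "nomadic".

nomad

Each output is the input with this applied: delete the last 2 characters.
Applying that to "nomadic" gives "nomad".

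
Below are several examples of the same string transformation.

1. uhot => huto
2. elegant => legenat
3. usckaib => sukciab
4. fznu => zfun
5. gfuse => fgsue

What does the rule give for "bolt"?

obtl

Each output is the input with this applied: swap each adjacent pair of characters (1↔2, 3↔4, ...).
For "bolt" the result is "obtl".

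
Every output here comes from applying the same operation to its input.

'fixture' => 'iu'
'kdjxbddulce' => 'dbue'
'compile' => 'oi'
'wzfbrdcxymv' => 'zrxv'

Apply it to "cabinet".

an

Each output is the input with this applied: keep one character in every 3, starting at position 2 (positions 2nd, 5th, 8th, ...).
Applying that to "cabinet" gives "an".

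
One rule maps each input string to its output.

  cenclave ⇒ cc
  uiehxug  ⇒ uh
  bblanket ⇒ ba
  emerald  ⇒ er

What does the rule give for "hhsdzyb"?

hd

In each case the input is transformed by: move the last 2 characters to the front (rotate right by 2), then keep one character in every 3, starting at position 3 (positions 3rd, 6th, 9th, ...).
Working it through for "hhsdzyb": intermediate "ybhhsdz", final "hd".
(Check on "bblanket": → "etbblank" → "ba" ✓)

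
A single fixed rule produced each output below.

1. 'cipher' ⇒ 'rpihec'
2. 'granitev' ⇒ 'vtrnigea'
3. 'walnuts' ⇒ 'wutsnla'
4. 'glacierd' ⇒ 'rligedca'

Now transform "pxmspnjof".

The rule is to sort the characters into reverse alphabetical order.
"pxmspnjof" → "xspponmjf".

xspponmjf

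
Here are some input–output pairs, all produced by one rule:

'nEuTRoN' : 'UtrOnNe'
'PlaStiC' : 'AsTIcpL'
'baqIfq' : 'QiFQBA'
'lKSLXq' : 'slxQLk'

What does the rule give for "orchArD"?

The rule is to flip the case of every letter, then move the first 2 characters to the end (rotate left by 2).
On "orchArD" that produces "CHaRdOR".

CHaRdOR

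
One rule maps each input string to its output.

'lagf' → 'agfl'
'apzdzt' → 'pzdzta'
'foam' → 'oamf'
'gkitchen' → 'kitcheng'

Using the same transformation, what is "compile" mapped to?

ompilec

In each case the input is transformed by: move the first character to the end.
For "compile" the result is "ompilec".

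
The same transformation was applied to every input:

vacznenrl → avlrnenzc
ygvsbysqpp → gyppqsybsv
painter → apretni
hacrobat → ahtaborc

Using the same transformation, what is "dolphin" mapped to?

odnihpl

What's happening: reverse the string, then move the last 2 characters to the front (rotate right by 2).
Working it through for "dolphin": intermediate "nihplod", final "odnihpl".
(Check on "hacrobat": → "taborcah" → "ahtaborc" ✓)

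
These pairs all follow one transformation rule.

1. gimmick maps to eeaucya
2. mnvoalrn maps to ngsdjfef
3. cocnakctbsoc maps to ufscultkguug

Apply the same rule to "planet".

In each case the input is transformed by: shift every letter 8 places backward in the alphabet (wrapping around), then move the first 2 characters to the end (rotate left by 2).
Starting from "planet": after the first operation, "hdsfwl"; after the second, "sfwlhd".
(Check on "cocnakctbsoc": → "ugufscultkgu" → "ufscultkguug" ✓)

sfwlhd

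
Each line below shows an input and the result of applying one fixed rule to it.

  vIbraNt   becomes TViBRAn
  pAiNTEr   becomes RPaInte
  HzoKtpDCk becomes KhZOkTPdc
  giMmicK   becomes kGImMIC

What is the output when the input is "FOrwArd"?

The rule is to flip the case of every letter, then move the last character to the front.
Working it through for "FOrwArd": intermediate "foRWaRD", final "DfoRWaR".

DfoRWaR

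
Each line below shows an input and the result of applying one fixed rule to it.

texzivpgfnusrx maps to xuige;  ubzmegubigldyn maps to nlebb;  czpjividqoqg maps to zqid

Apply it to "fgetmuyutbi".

The rule is to keep one character in every 3, starting at position 2 (positions 2nd, 5th, 8th, ...), then sort the characters into reverse alphabetical order.
On "fgetmuyutbi": the first step gives "gmui", and the second then gives "umig".

umig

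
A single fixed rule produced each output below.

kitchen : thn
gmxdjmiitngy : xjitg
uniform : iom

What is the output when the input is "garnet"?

The transformation: delete the first character, then keep every other character starting from the second (positions 2nd, 4th, 6th, ...).
Starting from "garnet": after the first operation, "arnet"; after the second, "re".
(Check on "kitchen": → "itchen" → "thn" ✓)

re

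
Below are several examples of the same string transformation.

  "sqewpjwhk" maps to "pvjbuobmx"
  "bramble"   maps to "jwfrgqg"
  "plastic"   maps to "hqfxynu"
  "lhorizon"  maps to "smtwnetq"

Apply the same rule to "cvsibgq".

vaxnglh

Each output is the input with this applied: shift every letter 5 places forward in the alphabet (wrapping around), then swap the first and last characters.
Starting from "cvsibgq": after the first operation, "haxnglv"; after the second, "vaxnglh".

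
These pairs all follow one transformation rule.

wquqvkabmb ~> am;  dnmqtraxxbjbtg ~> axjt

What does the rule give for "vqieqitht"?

Rule — keep every other character starting from the first (positions 1st, 3rd, 5th, ...), then delete the first 3 characters.
On "vqieqitht": the first step gives "viqtt", and the second then gives "tt".

tt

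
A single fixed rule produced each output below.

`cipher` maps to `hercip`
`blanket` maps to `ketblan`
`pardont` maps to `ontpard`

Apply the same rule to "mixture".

In each case the input is transformed by: move the last 3 characters to the front (rotate right by 3).
Applying that to "mixture" gives "uremixt".

uremixt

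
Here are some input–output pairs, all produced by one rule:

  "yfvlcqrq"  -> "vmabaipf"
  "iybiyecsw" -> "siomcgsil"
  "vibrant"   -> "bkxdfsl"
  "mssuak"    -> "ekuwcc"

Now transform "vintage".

dkqofsx

What's happening: shift every letter 10 places forward in the alphabet (wrapping around), then move the first 3 characters to the end (rotate left by 3).
Applying both steps to "vintage": "fsxdkqo", then "dkqofsx".
(Check on "vibrant": → "fslbkxd" → "bkxdfsl" ✓)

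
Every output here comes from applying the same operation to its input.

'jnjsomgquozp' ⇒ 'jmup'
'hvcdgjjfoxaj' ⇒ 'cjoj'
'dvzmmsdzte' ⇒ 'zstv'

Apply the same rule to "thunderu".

In each case the input is transformed by: move the first 2 characters to the end (rotate left by 2), then keep one character in every 3, starting at position 1 (positions 1st, 4th, 7th, ...).
On "thunderu" that produces "uet".

uet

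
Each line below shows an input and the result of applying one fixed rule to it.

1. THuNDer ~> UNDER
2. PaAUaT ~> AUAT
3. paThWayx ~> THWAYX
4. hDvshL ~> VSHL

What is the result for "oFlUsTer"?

LUSTER

What's happening: delete the first 2 characters, then convert every letter to uppercase.
"oFlUsTer" → "LUSTER".
(Check on "THuNDer": → "uNDer" → "UNDER" ✓)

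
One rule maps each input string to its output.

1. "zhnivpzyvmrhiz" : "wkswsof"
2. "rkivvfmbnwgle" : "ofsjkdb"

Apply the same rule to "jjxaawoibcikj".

Rule — keep every other character starting from the first (positions 1st, 3rd, 5th, ...), then shift every letter 3 places backward in the alphabet (wrapping around).
Working it through for "jjxaawoibcikj": intermediate "jxaobij", final "guxlyfg".
(Check on "zhnivpzyvmrhiz": → "znvzvri" → "wkswsof" ✓)

guxlyfg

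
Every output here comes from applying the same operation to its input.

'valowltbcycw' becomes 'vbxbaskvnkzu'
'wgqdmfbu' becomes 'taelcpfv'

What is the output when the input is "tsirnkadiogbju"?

tiafnhczjmqhrs

Each output is the input with this applied: reverse the string, then shift every letter 1 place backward in the alphabet (wrapping around).
For "tsirnkadiogbju", step one produces "ujbgoidaknrist"; step two turns that into "tiafnhczjmqhrs".
(Check on "wgqdmfbu": → "ubfmdqgw" → "taelcpfv" ✓)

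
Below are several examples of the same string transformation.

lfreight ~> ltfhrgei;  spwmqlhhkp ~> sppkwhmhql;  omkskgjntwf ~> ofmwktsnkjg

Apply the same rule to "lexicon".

lneoxci

The transformation: take characters alternately from the front and the back (1st, last, 2nd, 2nd-last, ...).
On "lexicon" that produces "lneoxci".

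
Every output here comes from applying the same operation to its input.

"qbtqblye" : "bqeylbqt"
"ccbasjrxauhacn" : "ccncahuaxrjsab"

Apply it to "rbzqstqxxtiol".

brloitxxqtsqz

What's happening: reverse the string, then move the last 2 characters to the front (rotate right by 2).
On "rbzqstqxxtiol" that produces "brloitxxqtsqz".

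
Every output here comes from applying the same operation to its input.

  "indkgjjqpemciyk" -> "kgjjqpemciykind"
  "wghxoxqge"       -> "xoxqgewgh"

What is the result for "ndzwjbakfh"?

wjbakfhndz

In each case the input is transformed by: move the first 3 characters to the end (rotate left by 3).
"ndzwjbakfh" → "wjbakfhndz".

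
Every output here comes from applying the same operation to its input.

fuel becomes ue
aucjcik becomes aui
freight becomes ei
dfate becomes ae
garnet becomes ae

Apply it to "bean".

The pattern: keep only the vowels.
Doing the same to "bean": "ea".

ea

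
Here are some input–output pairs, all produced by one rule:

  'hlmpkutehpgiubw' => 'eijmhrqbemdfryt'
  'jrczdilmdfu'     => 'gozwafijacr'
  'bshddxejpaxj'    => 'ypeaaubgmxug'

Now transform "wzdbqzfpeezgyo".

twaynwcmbbwdvl

Looking at the pairs, the operation is to shift every letter 3 places backward in the alphabet (wrapping around).
For "wzdbqzfpeezgyo" the result is "twaynwcmbbwdvl".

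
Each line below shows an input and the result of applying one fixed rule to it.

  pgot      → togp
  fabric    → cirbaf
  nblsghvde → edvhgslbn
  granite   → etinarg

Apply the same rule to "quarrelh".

hlerrauq

The transformation: reverse the string.
On "quarrelh" that produces "hlerrauq".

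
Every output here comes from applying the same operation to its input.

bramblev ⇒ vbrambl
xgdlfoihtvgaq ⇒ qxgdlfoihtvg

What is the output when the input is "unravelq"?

The pattern: move the last character to the front, then delete the last character.
Doing the same to "unravelq": "qunrave".

qunrave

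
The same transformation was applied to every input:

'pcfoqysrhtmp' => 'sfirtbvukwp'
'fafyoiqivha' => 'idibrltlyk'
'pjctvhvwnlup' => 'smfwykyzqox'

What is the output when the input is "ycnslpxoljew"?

bfqvosaromh

The pattern: delete the last character, then shift every letter 3 places forward in the alphabet (wrapping around).
So "ycnslpxoljew" becomes "bfqvosaromh".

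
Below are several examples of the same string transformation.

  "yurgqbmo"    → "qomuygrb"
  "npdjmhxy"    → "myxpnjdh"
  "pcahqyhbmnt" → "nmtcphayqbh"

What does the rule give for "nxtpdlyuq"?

Rule — swap each adjacent pair of characters (1↔2, 3↔4, ...), then move the last 3 characters to the front (rotate right by 3).
For "nxtpdlyuq", step one produces "xnptlduyq"; step two turns that into "uyqxnptld".

uyqxnptld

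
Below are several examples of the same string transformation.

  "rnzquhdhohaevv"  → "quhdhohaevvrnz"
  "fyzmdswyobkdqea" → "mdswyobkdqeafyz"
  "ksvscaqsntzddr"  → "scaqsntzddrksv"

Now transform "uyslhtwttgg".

lhtwttgguys

Looking at the pairs, the operation is to move the first 3 characters to the end (rotate left by 3).
So "uyslhtwttgg" becomes "lhtwttgguys".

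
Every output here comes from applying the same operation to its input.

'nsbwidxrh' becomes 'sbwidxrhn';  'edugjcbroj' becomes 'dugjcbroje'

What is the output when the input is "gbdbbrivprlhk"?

Rule — move the first character to the end.
Doing the same to "gbdbbrivprlhk": "bdbbrivprlhkg".

bdbbrivprlhkg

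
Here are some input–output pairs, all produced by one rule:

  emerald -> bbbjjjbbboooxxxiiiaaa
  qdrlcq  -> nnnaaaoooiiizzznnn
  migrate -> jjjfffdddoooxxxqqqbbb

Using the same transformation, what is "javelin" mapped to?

gggxxxsssbbbiiifffkkk

The transformation: repeat every character 3 times, then shift every letter 3 places backward in the alphabet (wrapping around).
For "javelin" the result is "gggxxxsssbbbiiifffkkk".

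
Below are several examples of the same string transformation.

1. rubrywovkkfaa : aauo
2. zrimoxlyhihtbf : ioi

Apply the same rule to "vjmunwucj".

uu

In each case the input is transformed by: move the last 3 characters to the front (rotate right by 3), then keep only the vowels.
Starting from "vjmunwucj": after the first operation, "ucjvjmunw"; after the second, "uu".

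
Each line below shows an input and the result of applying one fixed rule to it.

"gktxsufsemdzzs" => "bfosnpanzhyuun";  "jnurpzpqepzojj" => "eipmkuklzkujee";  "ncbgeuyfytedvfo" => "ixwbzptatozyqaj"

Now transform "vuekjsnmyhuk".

qpzfenihtcpf

Each output is the input with this applied: shift every letter 5 places backward in the alphabet (wrapping around).
"vuekjsnmyhuk" → "qpzfenihtcpf".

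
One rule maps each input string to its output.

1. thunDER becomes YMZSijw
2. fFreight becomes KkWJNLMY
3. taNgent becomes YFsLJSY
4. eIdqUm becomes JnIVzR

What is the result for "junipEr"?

OZSNUjW

The transformation: flip the case of every letter, then shift every letter 5 places forward in the alphabet (wrapping around).
On "junipEr" that produces "OZSNUjW".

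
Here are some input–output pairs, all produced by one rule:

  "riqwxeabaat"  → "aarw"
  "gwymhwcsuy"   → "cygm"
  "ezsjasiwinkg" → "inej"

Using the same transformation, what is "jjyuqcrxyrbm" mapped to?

rrju

The rule is to keep one character in every 3, starting at position 1 (positions 1st, 4th, 7th, ...), then move the last 2 characters to the front (rotate right by 2).
Starting from "jjyuqcrxyrbm": after the first operation, "jurr"; after the second, "rrju".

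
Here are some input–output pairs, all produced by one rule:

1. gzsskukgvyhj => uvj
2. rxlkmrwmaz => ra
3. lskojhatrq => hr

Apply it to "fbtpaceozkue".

cze

What's happening: delete the first 3 characters, then keep one character in every 3, starting at position 3 (positions 3rd, 6th, 9th, ...).
Working it through for "fbtpaceozkue": intermediate "paceozkue", final "cze".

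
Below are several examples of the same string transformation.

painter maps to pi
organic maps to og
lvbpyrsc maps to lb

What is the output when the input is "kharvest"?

In each case the input is transformed by: keep every other character starting from the first (positions 1st, 3rd, 5th, ...), then delete the last 2 characters.
On "kharvest": the first step gives "kavs", and the second then gives "ka".

ka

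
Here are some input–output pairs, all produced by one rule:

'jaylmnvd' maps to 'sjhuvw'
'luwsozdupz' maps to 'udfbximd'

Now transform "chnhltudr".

lqwqucd

Looking at the pairs, the operation is to delete the last 2 characters, then shift every letter 9 places forward in the alphabet (wrapping around).
Applying both steps to "chnhltudr": "chnhltu", then "lqwqucd".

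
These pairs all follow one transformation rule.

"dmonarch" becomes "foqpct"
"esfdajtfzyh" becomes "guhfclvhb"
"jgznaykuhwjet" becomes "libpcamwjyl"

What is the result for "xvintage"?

Rule — shift every letter 2 places forward in the alphabet (wrapping around), then delete the last 2 characters.
On "xvintage": the first step gives "zxkpvcig", and the second then gives "zxkpvc".

zxkpvc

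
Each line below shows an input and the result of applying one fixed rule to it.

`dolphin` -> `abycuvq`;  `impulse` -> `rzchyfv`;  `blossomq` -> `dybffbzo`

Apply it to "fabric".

pnoevs

The pattern: shift every letter 13 places forward in the alphabet (wrapping around) — i.e. ROT13, then swap the first and last characters.
Doing the same to "fabric": "pnoevs".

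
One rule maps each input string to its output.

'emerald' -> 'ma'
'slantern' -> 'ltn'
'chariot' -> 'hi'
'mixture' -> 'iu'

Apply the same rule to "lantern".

The pattern: keep one character in every 3, starting at position 2 (positions 2nd, 5th, 8th, ...).
So "lantern" becomes "ae".

ae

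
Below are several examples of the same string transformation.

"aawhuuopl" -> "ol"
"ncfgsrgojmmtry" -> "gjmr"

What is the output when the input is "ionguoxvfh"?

xf

The transformation: keep every other character starting from the first (positions 1st, 3rd, 5th, ...), then delete the first 3 characters.
For "ionguoxvfh", step one produces "inuxf"; step two turns that into "xf".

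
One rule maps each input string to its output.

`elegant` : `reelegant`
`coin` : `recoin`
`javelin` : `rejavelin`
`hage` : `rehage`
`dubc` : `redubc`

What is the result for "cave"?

In each case the input is transformed by: prepend "re".
"cave" → "recave".

recave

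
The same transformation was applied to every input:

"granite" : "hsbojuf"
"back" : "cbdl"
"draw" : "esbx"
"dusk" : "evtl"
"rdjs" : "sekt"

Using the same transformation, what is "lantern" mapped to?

mboufso

In each case the input is transformed by: shift every letter 1 place forward in the alphabet (wrapping around).
So "lantern" becomes "mboufso".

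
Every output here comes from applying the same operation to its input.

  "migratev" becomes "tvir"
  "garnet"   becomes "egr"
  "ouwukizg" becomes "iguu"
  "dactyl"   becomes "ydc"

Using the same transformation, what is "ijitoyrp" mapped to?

ypjt

Each output is the input with this applied: swap the front and back halves of the string, then keep every other character starting from the second (positions 2nd, 4th, 6th, ...).
On "ijitoyrp": the first step gives "oyrpijit", and the second then gives "ypjt".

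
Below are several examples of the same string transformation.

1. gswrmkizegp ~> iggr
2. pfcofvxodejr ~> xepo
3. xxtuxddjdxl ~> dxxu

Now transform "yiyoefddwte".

Looking at the pairs, the operation is to keep one character in every 3, starting at position 1 (positions 1st, 4th, 7th, ...), then move the last 2 characters to the front (rotate right by 2).
Applying both steps to "yiyoefddwte": "yodt", then "dtyo".
(Check on "gswrmkizegp": → "grig" → "iggr" ✓)

dtyo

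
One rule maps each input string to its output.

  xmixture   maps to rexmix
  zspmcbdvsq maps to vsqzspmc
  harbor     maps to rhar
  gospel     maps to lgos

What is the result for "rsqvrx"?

xrsq

The transformation: swap the front and back halves of the string, then delete the first 2 characters.
Applying both steps to "rsqvrx": "vrxrsq", then "xrsq".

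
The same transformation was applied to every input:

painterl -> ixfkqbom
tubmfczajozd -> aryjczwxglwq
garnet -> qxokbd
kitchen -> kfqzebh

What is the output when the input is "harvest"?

qxosbpe

The pattern: swap the first and last characters, then shift every letter 3 places backward in the alphabet (wrapping around).
Applying both steps to "harvest": "tarvesh", then "qxosbpe".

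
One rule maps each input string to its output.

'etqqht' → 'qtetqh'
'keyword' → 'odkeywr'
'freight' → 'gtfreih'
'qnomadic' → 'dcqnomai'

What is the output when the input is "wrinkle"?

Each output is the input with this applied: move the last 2 characters to the front (rotate right by 2), then swap the first and last characters.
"wrinkle" → "kewrinl".

kewrinl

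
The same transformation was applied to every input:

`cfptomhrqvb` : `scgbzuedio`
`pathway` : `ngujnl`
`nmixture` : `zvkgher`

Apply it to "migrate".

The pattern: delete the first character, then shift every letter 13 places forward in the alphabet (wrapping around) — i.e. ROT13.
On "migrate" that produces "vtengr".
(Check on "cfptomhrqvb": → "fptomhrqvb" → "scgbzuedio" ✓)

vtengr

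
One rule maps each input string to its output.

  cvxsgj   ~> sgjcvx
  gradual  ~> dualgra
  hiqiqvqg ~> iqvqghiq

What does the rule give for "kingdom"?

The rule is to move the first 3 characters to the end (rotate left by 3).
So "kingdom" becomes "gdomkin".

gdomkin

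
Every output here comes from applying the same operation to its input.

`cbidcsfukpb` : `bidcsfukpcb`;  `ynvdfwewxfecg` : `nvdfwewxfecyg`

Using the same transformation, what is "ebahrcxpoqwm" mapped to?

bahrcxpoqwem

Looking at the pairs, the operation is to swap the first and last characters, then move the first character to the end.
For "ebahrcxpoqwm" the result is "bahrcxpoqwem".
(Check on "cbidcsfukpb": → "bbidcsfukpc" → "bidcsfukpcb" ✓)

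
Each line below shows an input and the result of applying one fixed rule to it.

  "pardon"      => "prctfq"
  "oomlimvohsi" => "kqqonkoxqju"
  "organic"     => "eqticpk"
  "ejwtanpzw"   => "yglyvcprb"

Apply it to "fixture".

ghkzvwt

The pattern: shift every letter 2 places forward in the alphabet (wrapping around), then move the last character to the front.
"fixture" → "hkzvwtg" → "ghkzvwt".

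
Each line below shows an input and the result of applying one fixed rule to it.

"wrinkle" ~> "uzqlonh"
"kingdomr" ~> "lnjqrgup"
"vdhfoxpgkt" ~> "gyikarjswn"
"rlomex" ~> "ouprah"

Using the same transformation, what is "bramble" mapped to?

uepdoeh

The transformation: swap each adjacent pair of characters (1↔2, 3↔4, ...), then shift every letter 3 places forward in the alphabet (wrapping around).
"bramble" → "rbmalbe" → "uepdoeh".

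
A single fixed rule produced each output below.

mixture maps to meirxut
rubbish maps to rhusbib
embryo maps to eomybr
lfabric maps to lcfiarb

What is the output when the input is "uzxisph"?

uhzpxsi

The transformation: take characters alternately from the front and the back (1st, last, 2nd, 2nd-last, ...).
Doing the same to "uzxisph": "uhzpxsi".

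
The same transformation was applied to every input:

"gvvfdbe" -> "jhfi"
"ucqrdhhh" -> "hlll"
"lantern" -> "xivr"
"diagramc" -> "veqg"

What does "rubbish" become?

What's happening: shift every letter 4 places forward in the alphabet (wrapping around), then keep only the last 4 characters.
"rubbish" → "vyffmwl" → "fmwl".
(Check on "gvvfdbe": → "kzzjhfi" → "jhfi" ✓)

fmwl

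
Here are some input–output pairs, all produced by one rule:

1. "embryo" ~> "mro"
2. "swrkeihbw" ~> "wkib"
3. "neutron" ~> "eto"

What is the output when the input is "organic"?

The rule is to keep every other character starting from the second (positions 2nd, 4th, 6th, ...).
On "organic" that produces "rai".

rai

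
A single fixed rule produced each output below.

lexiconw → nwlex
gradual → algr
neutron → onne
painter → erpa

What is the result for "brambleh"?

ehbra

The pattern: move the last 2 characters to the front (rotate right by 2), then delete the last 3 characters.
"brambleh" → "ehbrambl" → "ehbra".
(Check on "lexiconw": → "nwlexico" → "nwlex" ✓)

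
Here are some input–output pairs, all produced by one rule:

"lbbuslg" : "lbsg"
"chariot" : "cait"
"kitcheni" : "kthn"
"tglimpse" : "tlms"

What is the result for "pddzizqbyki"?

What's happening: keep every other character starting from the first (positions 1st, 3rd, 5th, ...).
So "pddzizqbyki" becomes "pdiqyi".

pdiqyi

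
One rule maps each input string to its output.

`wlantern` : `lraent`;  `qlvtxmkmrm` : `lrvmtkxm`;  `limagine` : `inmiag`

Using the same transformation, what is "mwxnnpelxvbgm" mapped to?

wgxbnvnxple

Rule — take characters alternately from the front and the back (1st, last, 2nd, 2nd-last, ...), then delete the first 2 characters.
Working it through for "mwxnnpelxvbgm": intermediate "mmwgxbnvnxple", final "wgxbnvnxple".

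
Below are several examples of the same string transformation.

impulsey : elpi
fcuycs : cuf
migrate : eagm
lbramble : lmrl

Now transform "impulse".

elpi

Each output is the input with this applied: keep every other character starting from the first (positions 1st, 3rd, 5th, ...), then reverse the string.
On "impulse": the first step gives "iple", and the second then gives "elpi".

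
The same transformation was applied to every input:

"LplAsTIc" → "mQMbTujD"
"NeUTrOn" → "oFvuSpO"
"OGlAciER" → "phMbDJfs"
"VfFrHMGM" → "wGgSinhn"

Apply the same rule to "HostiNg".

iPTUJoH

The pattern: shift every letter 1 place forward in the alphabet (wrapping around), then flip the case of every letter.
Starting from "HostiNg": after the first operation, "IptujOh"; after the second, "iPTUJoH".
(Check on "OGlAciER": → "PHmBdjFS" → "phMbDJfs" ✓)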